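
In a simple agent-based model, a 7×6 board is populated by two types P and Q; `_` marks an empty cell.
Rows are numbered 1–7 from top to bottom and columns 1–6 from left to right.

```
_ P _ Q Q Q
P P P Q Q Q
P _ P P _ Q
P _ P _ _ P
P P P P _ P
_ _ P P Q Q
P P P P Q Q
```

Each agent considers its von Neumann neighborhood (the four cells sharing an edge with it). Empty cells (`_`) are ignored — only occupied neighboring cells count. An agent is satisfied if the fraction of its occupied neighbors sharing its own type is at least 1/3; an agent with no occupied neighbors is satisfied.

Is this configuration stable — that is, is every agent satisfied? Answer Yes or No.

Yes

Row 1: (1,2)P 1/1 ok · (1,4)Q 2/2 ok · (1,5)Q 3/3 ok · (1,6)Q 2/2 ok
Row 2: (2,1)P 2/2 ok · (2,2)P 3/3 ok · (2,3)P 2/3 ok · (2,4)Q 2/4 ok · (2,5)Q 3/3 ok · (2,6)Q 3/3 ok
Row 3: (3,1)P 2/2 ok · (3,3)P 3/3 ok · (3,4)P 1/2 ok · (3,6)Q 1/2 ok
Row 4: (4,1)P 2/2 ok · (4,3)P 2/2 ok · (4,6)P 1/2 ok
Row 5: (5,1)P 2/2 ok · (5,2)P 2/2 ok · (5,3)P 4/4 ok · (5,4)P 2/2 ok · (5,6)P 1/2 ok
Row 6: (6,3)P 3/3 ok · (6,4)P 3/4 ok · (6,5)Q 2/3 ok · (6,6)Q 2/3 ok
Row 7: (7,1)P 1/1 ok · (7,2)P 2/2 ok · (7,3)P 3/3 ok · (7,4)P 2/3 ok · (7,5)Q 2/3 ok · (7,6)Q 2/2 ok
All meet the threshold, so the configuration is stable.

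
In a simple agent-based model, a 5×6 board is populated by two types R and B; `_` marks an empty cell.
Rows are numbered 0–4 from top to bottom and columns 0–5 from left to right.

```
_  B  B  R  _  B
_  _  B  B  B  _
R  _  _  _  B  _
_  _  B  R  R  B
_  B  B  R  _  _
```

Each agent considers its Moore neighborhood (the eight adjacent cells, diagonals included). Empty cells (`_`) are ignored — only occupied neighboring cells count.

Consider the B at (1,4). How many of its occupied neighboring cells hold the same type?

3

Occupied neighbors of (1,4): (0,3)=R, (0,5)=B, (1,3)=B, (2,4)=B.
Same type (B): 3 of 4.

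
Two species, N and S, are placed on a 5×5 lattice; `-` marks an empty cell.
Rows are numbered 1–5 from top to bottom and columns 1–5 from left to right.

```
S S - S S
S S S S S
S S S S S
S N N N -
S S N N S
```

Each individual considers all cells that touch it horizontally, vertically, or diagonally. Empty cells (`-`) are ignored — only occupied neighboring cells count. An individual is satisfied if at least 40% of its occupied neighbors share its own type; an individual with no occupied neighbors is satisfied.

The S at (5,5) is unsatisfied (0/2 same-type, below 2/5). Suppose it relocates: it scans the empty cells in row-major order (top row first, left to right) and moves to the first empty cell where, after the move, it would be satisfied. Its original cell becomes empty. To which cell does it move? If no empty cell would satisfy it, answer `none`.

Vacating (5,5). Empty cells in order:
  (1,3): 5/5 same-type → satisfied — stop here.

(1,3)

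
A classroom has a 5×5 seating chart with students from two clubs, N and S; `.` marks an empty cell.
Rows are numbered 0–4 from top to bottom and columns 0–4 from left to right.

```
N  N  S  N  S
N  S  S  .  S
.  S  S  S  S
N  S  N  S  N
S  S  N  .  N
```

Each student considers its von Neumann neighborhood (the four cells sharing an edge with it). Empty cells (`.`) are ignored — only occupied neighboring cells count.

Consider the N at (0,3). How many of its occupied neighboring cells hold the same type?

0

Occupied neighbors of (0,3): (0,2)=S, (0,4)=S.
Same type (N): 0 of 2.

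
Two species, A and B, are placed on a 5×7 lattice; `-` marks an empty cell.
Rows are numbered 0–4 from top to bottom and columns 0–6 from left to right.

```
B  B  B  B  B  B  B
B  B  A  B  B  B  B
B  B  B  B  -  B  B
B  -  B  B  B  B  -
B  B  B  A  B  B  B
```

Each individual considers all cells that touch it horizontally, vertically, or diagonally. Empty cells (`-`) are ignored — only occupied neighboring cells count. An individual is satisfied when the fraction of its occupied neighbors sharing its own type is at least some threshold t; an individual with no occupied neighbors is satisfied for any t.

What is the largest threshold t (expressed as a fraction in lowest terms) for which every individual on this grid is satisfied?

Row 0: (0,0)B 3/3 · (0,1)B 4/5 · (0,2)B 4/5 · (0,3)B 4/5 · (0,4)B 5/5 · (0,5)B 5/5 · (0,6)B 3/3
Row 1: (1,0)B 5/5 · (1,1)B 7/8 · (1,2)A 0/8 · (1,3)B 6/7 · (1,4)B 7/7 · (1,5)B 7/7 · (1,6)B 5/5
Row 2: (2,0)B 4/4 · (2,1)B 6/7 · (2,2)B 6/7 · (2,3)B 6/7 · (2,5)B 6/6 · (2,6)B 4/4
Row 3: (3,0)B 4/4 · (3,2)B 6/7 · (3,3)B 6/7 · (3,4)B 6/7 · (3,5)B 6/6
Row 4: (4,0)B 2/2 · (4,1)B 4/4 · (4,2)B 3/4 · (4,3)A 0/5 · (4,4)B 4/5 · (4,5)B 4/4 · (4,6)B 2/2
The smallest same-type fraction is 0/8 at (1,2), which reduces to 0/1. Any threshold above that leaves this individual unsatisfied.

0/1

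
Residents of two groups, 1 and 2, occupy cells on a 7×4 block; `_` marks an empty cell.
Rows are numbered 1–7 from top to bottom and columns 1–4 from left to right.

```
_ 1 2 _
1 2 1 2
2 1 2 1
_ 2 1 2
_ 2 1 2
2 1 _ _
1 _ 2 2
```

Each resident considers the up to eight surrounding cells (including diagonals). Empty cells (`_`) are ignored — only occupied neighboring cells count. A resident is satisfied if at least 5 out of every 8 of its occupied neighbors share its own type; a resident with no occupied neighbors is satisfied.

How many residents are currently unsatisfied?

20

(1,2)1 2/4 unhappy
(1,3)2 2/4 unhappy
(2,1)1 2/4 unhappy
(2,2)2 3/7 unhappy
(2,3)1 3/7 unhappy
(2,4)2 2/4 unhappy
(3,1)2 2/4 unhappy
(3,2)1 3/7 unhappy
(3,3)2 4/8 unhappy
(3,4)1 2/5 unhappy
(4,2)2 3/6 unhappy
(4,3)1 3/8 unhappy
(4,4)2 2/5 unhappy
(5,2)2 2/5 unhappy
(5,3)1 2/6 unhappy
(5,4)2 1/3 unhappy
(6,1)2 1/3 unhappy
(6,2)1 2/5 unhappy
(7,1)1 1/2 unhappy
(7,3)2 1/2 unhappy
(7,4)2 1/1 ok
Unsatisfied: (1,2), (1,3), (2,1), (2,2), (2,3), (2,4), (3,1), (3,2), (3,3), (3,4), (4,2), (4,3), (4,4), (5,2), (5,3), (5,4), (6,1), (6,2), (7,1), (7,3) — 20 in total.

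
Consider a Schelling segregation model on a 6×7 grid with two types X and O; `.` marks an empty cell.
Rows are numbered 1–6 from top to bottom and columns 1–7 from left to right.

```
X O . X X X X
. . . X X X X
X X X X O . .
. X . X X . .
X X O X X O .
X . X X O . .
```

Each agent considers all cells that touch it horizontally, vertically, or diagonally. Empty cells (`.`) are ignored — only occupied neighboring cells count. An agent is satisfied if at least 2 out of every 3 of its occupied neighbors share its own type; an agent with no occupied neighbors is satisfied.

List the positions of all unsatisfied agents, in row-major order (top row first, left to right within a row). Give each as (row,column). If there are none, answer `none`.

(1,1), (1,2), (3,5), (5,3), (5,6), (6,4), (6,5)

Row 1: (1,1)X 0/1 unhappy · (1,2)O 0/1 unhappy · (1,4)X 3/3 ok · (1,5)X 5/5 ok · (1,6)X 5/5 ok · (1,7)X 3/3 ok
Row 2: (2,4)X 5/6 ok · (2,5)X 6/7 ok · (2,6)X 5/6 ok · (2,7)X 3/3 ok
Row 3: (3,1)X 2/2 ok · (3,2)X 3/3 ok · (3,3)X 5/5 ok · (3,4)X 5/6 ok · (3,5)O 0/6 unhappy
Row 4: (4,2)X 5/6 ok · (4,4)X 5/7 ok · (4,5)X 4/6 ok
Row 5: (5,1)X 3/3 ok · (5,2)X 4/5 ok · (5,3)O 0/6 unhappy · (5,4)X 5/7 ok · (5,5)X 4/6 ok · (5,6)O 1/3 unhappy
Row 6: (6,1)X 2/2 ok · (6,3)X 3/4 ok · (6,4)X 3/5 unhappy · (6,5)O 1/4 unhappy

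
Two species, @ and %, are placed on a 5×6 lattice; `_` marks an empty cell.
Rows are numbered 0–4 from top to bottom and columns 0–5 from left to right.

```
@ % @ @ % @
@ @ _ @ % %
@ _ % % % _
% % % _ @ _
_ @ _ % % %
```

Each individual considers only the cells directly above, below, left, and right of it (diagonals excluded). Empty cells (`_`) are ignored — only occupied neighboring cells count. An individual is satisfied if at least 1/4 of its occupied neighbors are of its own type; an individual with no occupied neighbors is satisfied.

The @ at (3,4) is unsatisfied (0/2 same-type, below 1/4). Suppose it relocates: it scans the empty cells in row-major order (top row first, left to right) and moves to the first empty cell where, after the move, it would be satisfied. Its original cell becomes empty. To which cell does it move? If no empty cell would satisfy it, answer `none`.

(1,2)

Vacating (3,4). Empty cells in order:
  (1,2): 3/4 same-type → satisfied — stop here.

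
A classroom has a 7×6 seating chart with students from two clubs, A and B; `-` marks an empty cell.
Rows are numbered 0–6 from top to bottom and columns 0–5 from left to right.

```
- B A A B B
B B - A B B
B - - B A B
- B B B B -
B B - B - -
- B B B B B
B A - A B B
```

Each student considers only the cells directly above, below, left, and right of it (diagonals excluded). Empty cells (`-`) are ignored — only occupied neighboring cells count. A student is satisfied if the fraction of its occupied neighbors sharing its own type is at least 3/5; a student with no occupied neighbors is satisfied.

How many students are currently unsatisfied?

11

Row 0: (0,1)B 1/2 unhappy · (0,2)A 1/2 unhappy · (0,3)A 2/3 ok · (0,4)B 2/3 ok · (0,5)B 2/2 ok
Row 1: (1,0)B 2/2 ok · (1,1)B 2/2 ok · (1,3)A 1/3 unhappy · (1,4)B 2/4 unhappy · (1,5)B 3/3 ok
Row 2: (2,0)B 1/1 ok · (2,3)B 1/3 unhappy · (2,4)A 0/4 unhappy · (2,5)B 1/2 unhappy
Row 3: (3,1)B 2/2 ok · (3,2)B 2/2 ok · (3,3)B 4/4 ok · (3,4)B 1/2 unhappy
Row 4: (4,0)B 1/1 ok · (4,1)B 3/3 ok · (4,3)B 2/2 ok
Row 5: (5,1)B 2/3 ok · (5,2)B 2/2 ok · (5,3)B 3/4 ok · (5,4)B 3/3 ok · (5,5)B 2/2 ok
Row 6: (6,0)B 0/1 unhappy · (6,1)A 0/2 unhappy · (6,3)A 0/2 unhappy · (6,4)B 2/3 ok · (6,5)B 2/2 ok
Unsatisfied: (0,1), (0,2), (1,3), (1,4), (2,3), (2,4), (2,5), (3,4), (6,0), (6,1), (6,3) — 11 in total.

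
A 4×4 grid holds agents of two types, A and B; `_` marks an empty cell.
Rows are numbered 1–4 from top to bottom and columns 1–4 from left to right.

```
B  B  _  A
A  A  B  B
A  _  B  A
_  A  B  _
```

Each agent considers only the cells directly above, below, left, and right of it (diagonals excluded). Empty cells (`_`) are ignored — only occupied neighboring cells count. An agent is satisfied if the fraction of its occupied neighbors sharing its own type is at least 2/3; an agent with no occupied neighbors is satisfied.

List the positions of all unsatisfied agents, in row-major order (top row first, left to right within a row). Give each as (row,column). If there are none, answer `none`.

(1,1), (1,2), (1,4), (2,2), (2,4), (3,4), (4,2), (4,3)

(1,1)B 1/2 not
(1,2)B 1/2 not
(1,4)A 0/1 not
(2,1)A 2/3 satisfied
(2,2)A 1/3 not
(2,3)B 2/3 satisfied
(2,4)B 1/3 not
(3,1)A 1/1 satisfied
(3,3)B 2/3 satisfied
(3,4)A 0/2 not
(4,2)A 0/1 not
(4,3)B 1/2 not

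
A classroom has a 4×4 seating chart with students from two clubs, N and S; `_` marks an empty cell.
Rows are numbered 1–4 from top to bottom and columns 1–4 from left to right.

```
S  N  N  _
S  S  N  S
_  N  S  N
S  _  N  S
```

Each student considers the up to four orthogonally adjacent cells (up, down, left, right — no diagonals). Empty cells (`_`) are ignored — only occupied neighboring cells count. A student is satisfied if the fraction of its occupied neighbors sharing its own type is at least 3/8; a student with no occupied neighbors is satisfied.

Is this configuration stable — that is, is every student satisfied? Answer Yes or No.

No

Row 1: (1,1)S 1/2 ✓ · (1,2)N 1/3 ✗ · (1,3)N 2/2 ✓
Row 2: (2,1)S 2/2 ✓ · (2,2)S 1/4 ✗ · (2,3)N 1/4 ✗ · (2,4)S 0/2 ✗
Row 3: (3,2)N 0/2 ✗ · (3,3)S 0/4 ✗ · (3,4)N 0/3 ✗
Row 4: (4,1)S 0/0 ✓ · (4,3)N 0/2 ✗ · (4,4)S 0/2 ✗
For instance (1,2) has only 1/3 same-type neighbors, below 3/8.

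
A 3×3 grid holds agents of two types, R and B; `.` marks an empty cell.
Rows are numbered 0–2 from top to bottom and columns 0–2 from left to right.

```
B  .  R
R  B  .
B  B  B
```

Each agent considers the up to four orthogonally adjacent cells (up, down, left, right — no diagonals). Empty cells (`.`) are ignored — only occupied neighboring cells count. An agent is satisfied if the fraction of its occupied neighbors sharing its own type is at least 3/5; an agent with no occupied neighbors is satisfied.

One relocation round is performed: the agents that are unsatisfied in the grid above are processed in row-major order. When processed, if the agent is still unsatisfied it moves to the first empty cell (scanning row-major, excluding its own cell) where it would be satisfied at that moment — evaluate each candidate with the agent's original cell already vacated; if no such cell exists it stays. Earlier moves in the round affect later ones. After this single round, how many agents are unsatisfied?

Initially unsatisfied (in order): (0,0), (1,0), (1,1), (2,0).
  (0,0) → (1,2).
  (1,0) → (0,0).
  (1,1): now satisfied by earlier moves; stays.
  (2,0): now satisfied by earlier moves; stays.
Resulting grid:
R . R
. B B
B B B
Unsatisfied now: (0,2).

1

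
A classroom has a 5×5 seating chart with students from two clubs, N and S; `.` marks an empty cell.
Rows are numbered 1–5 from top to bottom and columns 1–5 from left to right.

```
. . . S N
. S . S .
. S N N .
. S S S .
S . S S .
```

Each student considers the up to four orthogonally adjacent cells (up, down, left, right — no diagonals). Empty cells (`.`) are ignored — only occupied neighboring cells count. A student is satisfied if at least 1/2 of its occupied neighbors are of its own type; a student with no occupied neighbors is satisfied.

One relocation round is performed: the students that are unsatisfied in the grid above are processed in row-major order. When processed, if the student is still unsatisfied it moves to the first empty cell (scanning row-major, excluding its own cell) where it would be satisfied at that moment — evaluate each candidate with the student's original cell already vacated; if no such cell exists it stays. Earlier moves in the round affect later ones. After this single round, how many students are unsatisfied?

Initially unsatisfied (in order): (1,5), (3,3), (3,4).
  (1,5) → (1,1).
  (3,3) → (1,2).
  (3,4) → (1,3).
Resulting grid:
N N N S .
. S . S .
. S . . .
. S S S .
S . S S .
All satisfied now.

0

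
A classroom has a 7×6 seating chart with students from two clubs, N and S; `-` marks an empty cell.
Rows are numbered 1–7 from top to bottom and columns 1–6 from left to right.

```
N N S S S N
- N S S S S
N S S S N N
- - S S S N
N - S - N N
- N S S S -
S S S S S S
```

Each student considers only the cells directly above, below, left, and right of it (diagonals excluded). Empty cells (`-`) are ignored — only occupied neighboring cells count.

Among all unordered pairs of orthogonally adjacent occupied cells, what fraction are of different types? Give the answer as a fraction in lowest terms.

15/49

Scan each occupied cell's neighbors to the right and below so each pair is counted once.
From row 1: 3 unlike of 10 pairs (running 3/10).
From row 2: 4 unlike of 9 pairs (running 7/19).
From row 3: 3 unlike of 9 pairs (running 10/28).
From row 4: 2 unlike of 6 pairs (running 12/34).
From row 5: 1 unlike of 3 pairs (running 13/37).
From row 6: 2 unlike of 7 pairs (running 15/44).
From row 7: 0 unlike of 5 pairs (running 15/49).
Total adjacent occupied pairs: 49; unlike-type pairs: 15.
15/49 is already in lowest terms.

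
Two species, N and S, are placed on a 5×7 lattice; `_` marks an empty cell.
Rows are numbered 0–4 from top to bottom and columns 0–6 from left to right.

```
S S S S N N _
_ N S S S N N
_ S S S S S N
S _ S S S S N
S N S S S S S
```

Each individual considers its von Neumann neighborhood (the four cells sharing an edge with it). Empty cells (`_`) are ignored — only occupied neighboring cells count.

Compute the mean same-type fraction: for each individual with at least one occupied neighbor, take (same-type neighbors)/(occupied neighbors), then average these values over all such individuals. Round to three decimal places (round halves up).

Row 0: (0,0)S 1/1 · (0,1)S 2/3 · (0,2)S 3/3 · (0,3)S 2/3 · (0,4)N 1/3 · (0,5)N 2/2
Row 1: (1,1)N 0/3 · (1,2)S 3/4 · (1,3)S 4/4 · (1,4)S 2/4 · (1,5)N 2/4 · (1,6)N 2/2
Row 2: (2,1)S 1/2 · (2,2)S 4/4 · (2,3)S 4/4 · (2,4)S 4/4 · (2,5)S 2/4 · (2,6)N 2/3
Row 3: (3,0)S 1/1 · (3,2)S 3/3 · (3,3)S 4/4 · (3,4)S 4/4 · (3,5)S 3/4 · (3,6)N 1/3
Row 4: (4,0)S 1/2 · (4,1)N 0/2 · (4,2)S 2/3 · (4,3)S 3/3 · (4,4)S 3/3 · (4,5)S 3/3 · (4,6)S 1/2
Sum over 31 individuals: 1/1 + 2/3 + 3/3 + 2/3 + 1/3 + 2/2 + 0/3 + 3/4 + 4/4 + 2/4 + 2/4 + 2/2 + 1/2 + 4/4 + 4/4 + 4/4 + 2/4 + 2/3 + 1/1 + 3/3 + 4/4 + 4/4 + 3/4 + 1/3 + 1/2 + 0/2 + 2/3 + 3/3 + 3/3 + 3/3 + 1/2 = 137/6; mean = 137/6 ÷ 31 = 137/186 = 0.736559… → 0.737.

0.737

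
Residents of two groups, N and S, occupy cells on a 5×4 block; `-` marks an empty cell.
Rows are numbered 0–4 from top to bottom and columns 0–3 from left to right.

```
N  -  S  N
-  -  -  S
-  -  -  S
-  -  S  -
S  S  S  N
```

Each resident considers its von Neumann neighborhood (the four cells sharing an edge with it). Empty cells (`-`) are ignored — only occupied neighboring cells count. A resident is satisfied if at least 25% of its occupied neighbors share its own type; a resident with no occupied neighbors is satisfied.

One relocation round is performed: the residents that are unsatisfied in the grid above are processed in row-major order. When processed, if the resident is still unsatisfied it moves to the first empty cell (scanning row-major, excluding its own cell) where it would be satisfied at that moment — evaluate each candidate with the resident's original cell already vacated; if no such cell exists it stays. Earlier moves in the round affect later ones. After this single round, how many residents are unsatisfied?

1

Initially unsatisfied (in order): (0,2), (0,3), (4,3).
  (0,2) → (1,1).
  (0,3) → (0,1).
  (4,3) → (0,2).
Resulting grid:
N N N -
- S - S
- - - S
- - S -
S S S -
Unsatisfied now: (1,1).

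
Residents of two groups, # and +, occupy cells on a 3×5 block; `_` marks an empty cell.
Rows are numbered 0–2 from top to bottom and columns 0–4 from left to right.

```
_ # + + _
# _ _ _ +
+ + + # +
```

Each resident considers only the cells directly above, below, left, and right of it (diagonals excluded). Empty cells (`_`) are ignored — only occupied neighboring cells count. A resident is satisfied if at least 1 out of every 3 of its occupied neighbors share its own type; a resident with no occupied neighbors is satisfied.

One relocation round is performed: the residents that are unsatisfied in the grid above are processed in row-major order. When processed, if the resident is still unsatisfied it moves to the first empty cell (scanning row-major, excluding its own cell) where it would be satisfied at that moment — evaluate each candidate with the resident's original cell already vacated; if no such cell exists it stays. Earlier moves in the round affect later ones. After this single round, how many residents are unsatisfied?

Initially unsatisfied (in order): (0,1), (1,0), (2,3).
  (0,1) → (0,0).
  (1,0): now satisfied by earlier moves; stays.
  (2,3) → (0,1).
Resulting grid:
# # + + _
# _ _ _ +
+ + + _ +
All satisfied now.

0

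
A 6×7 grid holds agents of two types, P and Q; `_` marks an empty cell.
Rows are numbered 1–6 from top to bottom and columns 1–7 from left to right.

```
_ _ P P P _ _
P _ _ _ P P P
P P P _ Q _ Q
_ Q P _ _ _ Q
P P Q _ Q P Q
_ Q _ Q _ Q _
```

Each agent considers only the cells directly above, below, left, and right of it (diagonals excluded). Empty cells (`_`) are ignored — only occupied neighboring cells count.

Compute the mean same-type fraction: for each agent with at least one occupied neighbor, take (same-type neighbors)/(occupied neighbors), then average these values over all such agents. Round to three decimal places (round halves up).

0.540

Row 1: (1,3)P 1/1 · (1,4)P 2/2 · (1,5)P 2/2
Row 2: (2,1)P 1/1 · (2,5)P 2/3 · (2,6)P 2/2 · (2,7)P 1/2
Row 3: (3,1)P 2/2 · (3,2)P 2/3 · (3,3)P 2/2 · (3,5)Q 0/1 · (3,7)Q 1/2
Row 4: (4,2)Q 0/3 · (4,3)P 1/3 · (4,7)Q 2/2
Row 5: (5,1)P 1/1 · (5,2)P 1/4 · (5,3)Q 0/2 · (5,5)Q 0/1 · (5,6)P 0/3 · (5,7)Q 1/2
Row 6: (6,2)Q 0/1 · (6,4)Q — no occupied neighbors · (6,6)Q 0/1
Sum over 23 agents: 1/1 + 2/2 + 2/2 + 1/1 + 2/3 + 2/2 + 1/2 + 2/2 + 2/3 + 2/2 + 0/1 + 1/2 + 0/3 + 1/3 + 2/2 + 1/1 + 1/4 + 0/2 + 0/1 + 0/3 + 1/2 + 0/1 + 0/1 = 149/12; mean = 149/12 ÷ 23 = 149/276 = 0.539855… → 0.540.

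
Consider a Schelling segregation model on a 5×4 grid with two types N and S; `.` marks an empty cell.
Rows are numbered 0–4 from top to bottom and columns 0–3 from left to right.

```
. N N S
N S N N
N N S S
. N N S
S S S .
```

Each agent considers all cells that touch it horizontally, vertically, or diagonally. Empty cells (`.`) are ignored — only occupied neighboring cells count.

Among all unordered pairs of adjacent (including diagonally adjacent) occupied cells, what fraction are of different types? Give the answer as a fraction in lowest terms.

23/44

Scan each occupied cell's neighbors to the right and below (and the two forward diagonals) so each pair is counted once.
Row 0: N(0,1)–N(0,2)= N(0,1)–S(1,1)≠ N(0,1)–N(1,2)= N(0,1)–N(1,0)= N(0,2)–S(0,3)≠ N(0,2)–N(1,2)= N(0,2)–N(1,3)= N(0,2)–S(1,1)≠ S(0,3)–N(1,3)≠ S(0,3)–N(1,2)≠  → 5/10 unlike.
Row 1: N(1,0)–S(1,1)≠ N(1,0)–N(2,0)= N(1,0)–N(2,1)= S(1,1)–N(1,2)≠ S(1,1)–N(2,1)≠ S(1,1)–S(2,2)= S(1,1)–N(2,0)≠ N(1,2)–N(1,3)= N(1,2)–S(2,2)≠ N(1,2)–S(2,3)≠ N(1,2)–N(2,1)= N(1,3)–S(2,3)≠ N(1,3)–S(2,2)≠  → 8/13 unlike.
Row 2: N(2,0)–N(2,1)= N(2,0)–N(3,1)= N(2,1)–S(2,2)≠ N(2,1)–N(3,1)= N(2,1)–N(3,2)= S(2,2)–S(2,3)= S(2,2)–N(3,2)≠ S(2,2)–S(3,3)= S(2,2)–N(3,1)≠ S(2,3)–S(3,3)= S(2,3)–N(3,2)≠  → 4/11 unlike.
Row 3: N(3,1)–N(3,2)= N(3,1)–S(4,1)≠ N(3,1)–S(4,2)≠ N(3,1)–S(4,0)≠ N(3,2)–S(3,3)≠ N(3,2)–S(4,2)≠ N(3,2)–S(4,1)≠ S(3,3)–S(4,2)=  → 6/8 unlike.
Row 4: S(4,0)–S(4,1)= S(4,1)–S(4,2)=  → 0/2 unlike.
Total adjacent occupied pairs: 44; unlike-type pairs: 23.
23/44 is already in lowest terms.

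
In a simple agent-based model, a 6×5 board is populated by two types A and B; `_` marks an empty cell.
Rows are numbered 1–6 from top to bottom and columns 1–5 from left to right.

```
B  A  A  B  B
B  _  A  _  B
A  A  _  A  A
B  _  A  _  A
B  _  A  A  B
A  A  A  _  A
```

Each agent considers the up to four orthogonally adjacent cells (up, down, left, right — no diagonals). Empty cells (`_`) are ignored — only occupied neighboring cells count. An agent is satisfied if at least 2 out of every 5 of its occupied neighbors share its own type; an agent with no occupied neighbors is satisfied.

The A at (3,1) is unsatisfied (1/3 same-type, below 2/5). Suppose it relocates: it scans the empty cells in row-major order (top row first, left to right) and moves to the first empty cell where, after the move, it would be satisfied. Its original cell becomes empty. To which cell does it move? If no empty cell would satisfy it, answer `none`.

(2,2)

Vacating (3,1). Empty cells in order:
  (2,2): 3/4 same-type → satisfied — stop here.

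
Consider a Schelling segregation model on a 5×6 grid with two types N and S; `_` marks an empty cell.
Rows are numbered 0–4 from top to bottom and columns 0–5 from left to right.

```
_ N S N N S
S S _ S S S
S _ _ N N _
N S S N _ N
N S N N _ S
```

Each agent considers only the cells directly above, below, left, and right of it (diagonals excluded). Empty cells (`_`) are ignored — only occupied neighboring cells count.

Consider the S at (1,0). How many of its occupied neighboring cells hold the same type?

2

Occupied neighbors of (1,0): (2,0)=S, (1,1)=S.
Same type (S): 2 of 2.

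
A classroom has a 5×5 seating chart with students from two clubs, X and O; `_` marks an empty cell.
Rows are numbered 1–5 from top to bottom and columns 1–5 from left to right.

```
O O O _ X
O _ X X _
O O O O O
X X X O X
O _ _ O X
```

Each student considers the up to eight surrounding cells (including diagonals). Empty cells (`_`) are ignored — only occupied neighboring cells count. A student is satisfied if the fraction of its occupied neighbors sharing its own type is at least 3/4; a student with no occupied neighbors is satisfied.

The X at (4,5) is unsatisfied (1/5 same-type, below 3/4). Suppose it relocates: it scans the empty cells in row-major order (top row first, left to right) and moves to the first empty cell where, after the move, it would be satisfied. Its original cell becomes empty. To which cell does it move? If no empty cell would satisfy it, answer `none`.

(1,4)

Vacating (4,5). Empty cells in order:
  (1,4): 3/4 same-type → satisfied — stop here.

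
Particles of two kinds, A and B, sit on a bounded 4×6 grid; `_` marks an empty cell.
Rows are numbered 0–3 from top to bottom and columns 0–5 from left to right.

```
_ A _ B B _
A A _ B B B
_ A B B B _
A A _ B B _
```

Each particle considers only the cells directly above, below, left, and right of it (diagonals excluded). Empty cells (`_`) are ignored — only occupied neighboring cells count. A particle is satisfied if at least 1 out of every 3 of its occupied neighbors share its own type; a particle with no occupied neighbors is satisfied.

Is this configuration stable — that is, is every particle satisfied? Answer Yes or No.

Yes

Row 0: (0,1)A 1/1 ok · (0,3)B 2/2 ok · (0,4)B 2/2 ok
Row 1: (1,0)A 1/1 ok · (1,1)A 3/3 ok · (1,3)B 3/3 ok · (1,4)B 4/4 ok · (1,5)B 1/1 ok
Row 2: (2,1)A 2/3 ok · (2,2)B 1/2 ok · (2,3)B 4/4 ok · (2,4)B 3/3 ok
Row 3: (3,0)A 1/1 ok · (3,1)A 2/2 ok · (3,3)B 2/2 ok · (3,4)B 2/2 ok
All meet the threshold, so the configuration is stable.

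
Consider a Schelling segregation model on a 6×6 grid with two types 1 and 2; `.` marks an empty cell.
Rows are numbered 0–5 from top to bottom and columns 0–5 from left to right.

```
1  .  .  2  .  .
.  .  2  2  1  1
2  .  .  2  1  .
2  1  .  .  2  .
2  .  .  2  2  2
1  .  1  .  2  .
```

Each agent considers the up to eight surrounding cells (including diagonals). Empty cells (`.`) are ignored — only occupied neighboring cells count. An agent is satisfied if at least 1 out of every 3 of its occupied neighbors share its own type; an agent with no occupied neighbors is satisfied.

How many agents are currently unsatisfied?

3

(0,0)1 0/0 ok
(0,3)2 2/3 ok
(1,2)2 3/3 ok
(1,3)2 3/5 ok
(1,4)1 2/5 ok
(1,5)1 2/2 ok
(2,0)2 1/2 ok
(2,3)2 3/5 ok
(2,4)1 2/5 ok
(3,0)2 2/3 ok
(3,1)1 0/3 unhappy
(3,4)2 4/5 ok
(4,0)2 1/3 ok
(4,3)2 3/4 ok
(4,4)2 4/4 ok
(4,5)2 3/3 ok
(5,0)1 0/1 unhappy
(5,2)1 0/1 unhappy
(5,4)2 3/3 ok
Unsatisfied: (3,1), (5,0), (5,2) — 3 in total.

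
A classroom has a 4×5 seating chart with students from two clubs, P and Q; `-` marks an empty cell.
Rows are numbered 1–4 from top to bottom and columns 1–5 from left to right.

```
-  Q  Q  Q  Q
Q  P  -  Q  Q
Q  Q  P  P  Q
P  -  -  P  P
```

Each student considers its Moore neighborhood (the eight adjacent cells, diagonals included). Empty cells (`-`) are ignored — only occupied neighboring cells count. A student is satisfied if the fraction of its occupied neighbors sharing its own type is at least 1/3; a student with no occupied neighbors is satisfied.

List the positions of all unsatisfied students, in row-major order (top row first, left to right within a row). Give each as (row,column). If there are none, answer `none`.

Row 1: (1,2)Q 2/3 ok · (1,3)Q 3/4 ok · (1,4)Q 4/4 ok · (1,5)Q 3/3 ok
Row 2: (2,1)Q 3/4 ok · (2,2)P 1/6 unhappy · (2,4)Q 5/7 ok · (2,5)Q 4/5 ok
Row 3: (3,1)Q 2/4 ok · (3,2)Q 2/5 ok · (3,3)P 3/5 ok · (3,4)P 3/6 ok · (3,5)Q 2/5 ok
Row 4: (4,1)P 0/2 unhappy · (4,4)P 3/4 ok · (4,5)P 2/3 ok

(2,2), (4,1)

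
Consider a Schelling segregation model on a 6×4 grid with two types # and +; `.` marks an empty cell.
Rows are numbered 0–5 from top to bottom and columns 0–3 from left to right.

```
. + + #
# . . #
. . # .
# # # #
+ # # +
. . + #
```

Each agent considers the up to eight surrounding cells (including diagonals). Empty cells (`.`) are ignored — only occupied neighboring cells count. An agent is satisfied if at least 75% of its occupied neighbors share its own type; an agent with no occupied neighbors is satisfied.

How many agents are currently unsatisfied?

12

Row 0: (0,1)+ 1/2 not · (0,2)+ 1/3 not · (0,3)# 1/2 not
Row 1: (1,0)# 0/1 not · (1,3)# 2/3 not
Row 2: (2,2)# 4/4 satisfied
Row 3: (3,0)# 2/3 not · (3,1)# 5/6 satisfied · (3,2)# 5/6 satisfied · (3,3)# 3/4 satisfied
Row 4: (4,0)+ 0/3 not · (4,1)# 4/6 not · (4,2)# 5/7 not · (4,3)+ 1/5 not
Row 5: (5,2)+ 1/4 not · (5,3)# 1/3 not
Unsatisfied: (0,1), (0,2), (0,3), (1,0), (1,3), (3,0), (4,0), (4,1), (4,2), (4,3), (5,2), (5,3) — 12 in total.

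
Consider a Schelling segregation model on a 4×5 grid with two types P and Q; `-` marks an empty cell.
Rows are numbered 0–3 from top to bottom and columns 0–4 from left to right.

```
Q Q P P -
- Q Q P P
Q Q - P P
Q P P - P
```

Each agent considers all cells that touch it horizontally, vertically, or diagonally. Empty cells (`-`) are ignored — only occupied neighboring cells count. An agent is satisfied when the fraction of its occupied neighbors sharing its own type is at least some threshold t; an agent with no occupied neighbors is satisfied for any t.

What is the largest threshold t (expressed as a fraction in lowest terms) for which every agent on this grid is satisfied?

1/4

Row 0: (0,0)Q 2/2 · (0,1)Q 3/4 · (0,2)P 2/5 · (0,3)P 3/4
Row 1: (1,1)Q 5/6 · (1,2)Q 3/7 · (1,3)P 5/6 · (1,4)P 4/4
Row 2: (2,0)Q 3/4 · (2,1)Q 4/6 · (2,3)P 5/6 · (2,4)P 4/4
Row 3: (3,0)Q 2/3 · (3,1)P 1/4 · (3,2)P 2/3 · (3,4)P 2/2
The smallest same-type fraction is 1/4 at (3,1), which reduces to 1/4. Any threshold above that leaves this agent unsatisfied.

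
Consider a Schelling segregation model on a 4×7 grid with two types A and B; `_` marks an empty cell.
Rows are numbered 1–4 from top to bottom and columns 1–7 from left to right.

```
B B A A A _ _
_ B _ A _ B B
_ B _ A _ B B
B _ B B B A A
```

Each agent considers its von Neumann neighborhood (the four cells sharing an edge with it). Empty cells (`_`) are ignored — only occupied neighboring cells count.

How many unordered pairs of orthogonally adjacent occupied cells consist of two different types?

5

Scan each occupied cell's neighbors to the right and below so each pair is counted once.
From row 1: 1 unlike of 6 pairs (running 1/6).
From row 2: 0 unlike of 5 pairs (running 1/11).
From row 3: 3 unlike of 4 pairs (running 4/15).
From row 4: 1 unlike of 4 pairs (running 5/19).
Total adjacent occupied pairs: 19; unlike-type pairs: 5.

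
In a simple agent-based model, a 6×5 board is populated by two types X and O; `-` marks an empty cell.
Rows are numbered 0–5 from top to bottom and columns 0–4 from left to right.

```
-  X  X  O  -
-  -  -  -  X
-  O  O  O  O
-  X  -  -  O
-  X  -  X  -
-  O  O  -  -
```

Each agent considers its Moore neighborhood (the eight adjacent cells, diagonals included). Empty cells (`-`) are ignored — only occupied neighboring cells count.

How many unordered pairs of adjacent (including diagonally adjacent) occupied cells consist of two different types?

10

Scan each occupied cell's neighbors to the right and below (and the two forward diagonals) so each pair is counted once.
From row 0: 2 unlike of 3 pairs (running 2/3).
From row 1: 2 unlike of 2 pairs (running 4/5).
From row 2: 2 unlike of 7 pairs (running 6/12).
From row 3: 1 unlike of 2 pairs (running 7/14).
From row 4: 3 unlike of 3 pairs (running 10/17).
From row 5: 0 unlike of 1 pairs (running 10/18).
Total adjacent occupied pairs: 18; unlike-type pairs: 10.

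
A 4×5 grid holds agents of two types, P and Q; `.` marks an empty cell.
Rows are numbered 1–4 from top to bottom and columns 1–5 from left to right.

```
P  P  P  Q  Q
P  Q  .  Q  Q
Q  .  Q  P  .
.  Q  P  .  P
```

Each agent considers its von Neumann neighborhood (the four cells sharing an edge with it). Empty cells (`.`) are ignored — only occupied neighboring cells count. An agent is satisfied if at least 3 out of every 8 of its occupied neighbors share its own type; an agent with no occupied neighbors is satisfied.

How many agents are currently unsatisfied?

Row 1: (1,1)P 2/2 ✓ · (1,2)P 2/3 ✓ · (1,3)P 1/2 ✓ · (1,4)Q 2/3 ✓ · (1,5)Q 2/2 ✓
Row 2: (2,1)P 1/3 ✗ · (2,2)Q 0/2 ✗ · (2,4)Q 2/3 ✓ · (2,5)Q 2/2 ✓
Row 3: (3,1)Q 0/1 ✗ · (3,3)Q 0/2 ✗ · (3,4)P 0/2 ✗
Row 4: (4,2)Q 0/1 ✗ · (4,3)P 0/2 ✗ · (4,5)P 0/0 ✓
Unsatisfied: (2,1), (2,2), (3,1), (3,3), (3,4), (4,2), (4,3) — 7 in total.

7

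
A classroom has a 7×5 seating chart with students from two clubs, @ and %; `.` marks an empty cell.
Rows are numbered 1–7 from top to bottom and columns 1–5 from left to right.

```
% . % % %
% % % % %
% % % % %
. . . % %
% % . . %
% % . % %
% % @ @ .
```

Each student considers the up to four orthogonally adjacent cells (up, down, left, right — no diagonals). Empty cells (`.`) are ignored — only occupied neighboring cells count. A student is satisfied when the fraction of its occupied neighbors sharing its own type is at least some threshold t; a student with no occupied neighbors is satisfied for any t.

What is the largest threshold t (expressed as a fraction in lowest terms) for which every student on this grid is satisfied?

Row 1: (1,1)% 1/1 · (1,3)% 2/2 · (1,4)% 3/3 · (1,5)% 2/2
Row 2: (2,1)% 3/3 · (2,2)% 3/3 · (2,3)% 4/4 · (2,4)% 4/4 · (2,5)% 3/3
Row 3: (3,1)% 2/2 · (3,2)% 3/3 · (3,3)% 3/3 · (3,4)% 4/4 · (3,5)% 3/3
Row 4: (4,4)% 2/2 · (4,5)% 3/3
Row 5: (5,1)% 2/2 · (5,2)% 2/2 · (5,5)% 2/2
Row 6: (6,1)% 3/3 · (6,2)% 3/3 · (6,4)% 1/2 · (6,5)% 2/2
Row 7: (7,1)% 2/2 · (7,2)% 2/3 · (7,3)@ 1/2 · (7,4)@ 1/2
The smallest same-type fraction is 1/2 at (6,4), which reduces to 1/2. Any threshold above that leaves this student unsatisfied.

1/2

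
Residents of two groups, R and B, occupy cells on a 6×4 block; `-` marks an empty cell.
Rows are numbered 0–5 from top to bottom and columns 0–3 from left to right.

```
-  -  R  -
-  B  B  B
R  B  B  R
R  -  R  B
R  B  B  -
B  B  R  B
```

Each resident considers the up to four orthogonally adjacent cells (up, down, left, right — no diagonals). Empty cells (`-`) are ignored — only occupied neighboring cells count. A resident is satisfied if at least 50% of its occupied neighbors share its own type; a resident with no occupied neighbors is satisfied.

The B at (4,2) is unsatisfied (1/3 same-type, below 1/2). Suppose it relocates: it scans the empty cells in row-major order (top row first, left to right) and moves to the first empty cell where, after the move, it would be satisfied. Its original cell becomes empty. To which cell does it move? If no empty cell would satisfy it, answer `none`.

(0,0)

Vacating (4,2). Empty cells in order:
  (0,0): 0/0 same-type → satisfied — stop here.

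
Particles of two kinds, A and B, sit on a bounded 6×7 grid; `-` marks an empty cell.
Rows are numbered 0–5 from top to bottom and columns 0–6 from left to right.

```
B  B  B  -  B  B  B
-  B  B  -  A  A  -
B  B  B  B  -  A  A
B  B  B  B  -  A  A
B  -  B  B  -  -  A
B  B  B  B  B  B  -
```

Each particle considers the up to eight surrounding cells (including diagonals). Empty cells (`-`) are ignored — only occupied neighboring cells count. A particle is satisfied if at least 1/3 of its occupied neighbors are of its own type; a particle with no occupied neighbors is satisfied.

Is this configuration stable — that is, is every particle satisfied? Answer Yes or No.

Yes

Row 0: (0,0)B 2/2 satisfied · (0,1)B 4/4 satisfied · (0,2)B 3/3 satisfied · (0,4)B 1/3 satisfied · (0,5)B 2/4 satisfied · (0,6)B 1/2 satisfied
Row 1: (1,1)B 7/7 satisfied · (1,2)B 6/6 satisfied · (1,4)A 2/5 satisfied · (1,5)A 3/6 satisfied
Row 2: (2,0)B 4/4 satisfied · (2,1)B 7/7 satisfied · (2,2)B 7/7 satisfied · (2,3)B 4/5 satisfied · (2,5)A 5/5 satisfied · (2,6)A 4/4 satisfied
Row 3: (3,0)B 4/4 satisfied · (3,1)B 7/7 satisfied · (3,2)B 7/7 satisfied · (3,3)B 5/5 satisfied · (3,5)A 4/4 satisfied · (3,6)A 4/4 satisfied
Row 4: (4,0)B 4/4 satisfied · (4,2)B 7/7 satisfied · (4,3)B 6/6 satisfied · (4,6)A 2/3 satisfied
Row 5: (5,0)B 2/2 satisfied · (5,1)B 4/4 satisfied · (5,2)B 4/4 satisfied · (5,3)B 4/4 satisfied · (5,4)B 3/3 satisfied · (5,5)B 1/2 satisfied
All meet the threshold, so the configuration is stable.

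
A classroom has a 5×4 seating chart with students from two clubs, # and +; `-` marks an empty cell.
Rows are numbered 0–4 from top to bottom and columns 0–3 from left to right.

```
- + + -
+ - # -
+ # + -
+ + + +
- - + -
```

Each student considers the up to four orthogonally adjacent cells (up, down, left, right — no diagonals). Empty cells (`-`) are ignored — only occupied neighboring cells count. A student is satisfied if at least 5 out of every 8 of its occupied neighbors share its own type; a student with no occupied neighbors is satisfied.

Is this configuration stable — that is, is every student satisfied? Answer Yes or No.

(0,1)+ 1/1 ✓
(0,2)+ 1/2 ✗
(1,0)+ 1/1 ✓
(1,2)# 0/2 ✗
(2,0)+ 2/3 ✓
(2,1)# 0/3 ✗
(2,2)+ 1/3 ✗
(3,0)+ 2/2 ✓
(3,1)+ 2/3 ✓
(3,2)+ 4/4 ✓
(3,3)+ 1/1 ✓
(4,2)+ 1/1 ✓
For instance (0,2) has only 1/2 same-type neighbors, below 5/8.

No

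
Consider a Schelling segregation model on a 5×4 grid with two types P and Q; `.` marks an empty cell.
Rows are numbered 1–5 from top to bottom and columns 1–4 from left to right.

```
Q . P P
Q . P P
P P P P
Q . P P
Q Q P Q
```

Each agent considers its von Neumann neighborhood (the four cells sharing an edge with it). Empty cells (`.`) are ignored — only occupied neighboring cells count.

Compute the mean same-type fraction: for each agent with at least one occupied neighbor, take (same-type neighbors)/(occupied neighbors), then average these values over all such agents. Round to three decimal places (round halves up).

(1,1)Q 1/1
(1,3)P 2/2
(1,4)P 2/2
(2,1)Q 1/2
(2,3)P 3/3
(2,4)P 3/3
(3,1)P 1/3
(3,2)P 2/2
(3,3)P 4/4
(3,4)P 3/3
(4,1)Q 1/2
(4,3)P 3/3
(4,4)P 2/3
(5,1)Q 2/2
(5,2)Q 1/2
(5,3)P 1/3
(5,4)Q 0/2
Sum over 17 agents: 1/1 + 2/2 + 2/2 + 1/2 + 3/3 + 3/3 + 1/3 + 2/2 + 4/4 + 3/3 + 1/2 + 3/3 + 2/3 + 2/2 + 1/2 + 1/3 + 0/2 = 77/6; mean = 77/6 ÷ 17 = 77/102 = 0.754901… → 0.755.

0.755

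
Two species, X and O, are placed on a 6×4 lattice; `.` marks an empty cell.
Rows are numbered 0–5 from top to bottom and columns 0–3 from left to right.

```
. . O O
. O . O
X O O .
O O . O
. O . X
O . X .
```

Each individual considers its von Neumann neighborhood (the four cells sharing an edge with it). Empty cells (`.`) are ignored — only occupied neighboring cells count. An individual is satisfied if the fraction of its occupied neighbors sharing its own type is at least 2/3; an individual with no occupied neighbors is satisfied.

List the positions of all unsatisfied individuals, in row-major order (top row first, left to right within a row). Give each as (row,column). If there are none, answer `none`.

(0,2)O 1/1 satisfied
(0,3)O 2/2 satisfied
(1,1)O 1/1 satisfied
(1,3)O 1/1 satisfied
(2,0)X 0/2 not
(2,1)O 3/4 satisfied
(2,2)O 1/1 satisfied
(3,0)O 1/2 not
(3,1)O 3/3 satisfied
(3,3)O 0/1 not
(4,1)O 1/1 satisfied
(4,3)X 0/1 not
(5,0)O 0/0 satisfied
(5,2)X 0/0 satisfied

(2,0), (3,0), (3,3), (4,3)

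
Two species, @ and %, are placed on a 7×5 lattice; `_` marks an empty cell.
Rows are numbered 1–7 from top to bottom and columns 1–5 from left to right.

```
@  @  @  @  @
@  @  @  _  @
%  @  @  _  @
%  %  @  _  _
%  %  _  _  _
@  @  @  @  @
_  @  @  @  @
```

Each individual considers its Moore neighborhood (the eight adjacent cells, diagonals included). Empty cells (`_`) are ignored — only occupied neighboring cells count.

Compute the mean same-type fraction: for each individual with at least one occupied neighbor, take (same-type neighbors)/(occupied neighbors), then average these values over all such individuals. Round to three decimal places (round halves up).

0.830

Row 1: (1,1)@ 3/3 · (1,2)@ 5/5 · (1,3)@ 4/4 · (1,4)@ 4/4 · (1,5)@ 2/2
Row 2: (2,1)@ 4/5 · (2,2)@ 7/8 · (2,3)@ 6/6 · (2,5)@ 3/3
Row 3: (3,1)% 2/5 · (3,2)@ 5/8 · (3,3)@ 4/5 · (3,5)@ 1/1
Row 4: (4,1)% 4/5 · (4,2)% 4/7 · (4,3)@ 2/4
Row 5: (5,1)% 3/5 · (5,2)% 3/7
Row 6: (6,1)@ 2/4 · (6,2)@ 4/6 · (6,3)@ 5/6 · (6,4)@ 5/5 · (6,5)@ 3/3
Row 7: (7,2)@ 4/4 · (7,3)@ 5/5 · (7,4)@ 5/5 · (7,5)@ 3/3
Sum over 27 individuals: 3/3 + 5/5 + 4/4 + 4/4 + 2/2 + 4/5 + 7/8 + 6/6 + 3/3 + 2/5 + 5/8 + 4/5 + 1/1 + 4/5 + 4/7 + 2/4 + 3/5 + 3/7 + 2/4 + 4/6 + 5/6 + 5/5 + 3/3 + 4/4 + 5/5 + 5/5 + 3/3 = 112/5; mean = 112/5 ÷ 27 = 112/135 = 0.829629… → 0.830.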